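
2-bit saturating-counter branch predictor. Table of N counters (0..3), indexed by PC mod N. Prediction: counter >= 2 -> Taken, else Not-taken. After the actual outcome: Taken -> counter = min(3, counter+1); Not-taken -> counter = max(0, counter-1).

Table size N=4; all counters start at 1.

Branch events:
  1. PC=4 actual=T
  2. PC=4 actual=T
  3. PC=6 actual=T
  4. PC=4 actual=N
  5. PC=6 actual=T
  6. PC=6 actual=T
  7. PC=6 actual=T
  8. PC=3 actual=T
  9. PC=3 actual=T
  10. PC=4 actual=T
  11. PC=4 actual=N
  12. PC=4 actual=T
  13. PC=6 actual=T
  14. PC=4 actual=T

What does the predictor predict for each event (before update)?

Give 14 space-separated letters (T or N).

Ev 1: PC=4 idx=0 pred=N actual=T -> ctr[0]=2
Ev 2: PC=4 idx=0 pred=T actual=T -> ctr[0]=3
Ev 3: PC=6 idx=2 pred=N actual=T -> ctr[2]=2
Ev 4: PC=4 idx=0 pred=T actual=N -> ctr[0]=2
Ev 5: PC=6 idx=2 pred=T actual=T -> ctr[2]=3
Ev 6: PC=6 idx=2 pred=T actual=T -> ctr[2]=3
Ev 7: PC=6 idx=2 pred=T actual=T -> ctr[2]=3
Ev 8: PC=3 idx=3 pred=N actual=T -> ctr[3]=2
Ev 9: PC=3 idx=3 pred=T actual=T -> ctr[3]=3
Ev 10: PC=4 idx=0 pred=T actual=T -> ctr[0]=3
Ev 11: PC=4 idx=0 pred=T actual=N -> ctr[0]=2
Ev 12: PC=4 idx=0 pred=T actual=T -> ctr[0]=3
Ev 13: PC=6 idx=2 pred=T actual=T -> ctr[2]=3
Ev 14: PC=4 idx=0 pred=T actual=T -> ctr[0]=3

Answer: N T N T T T T N T T T T T T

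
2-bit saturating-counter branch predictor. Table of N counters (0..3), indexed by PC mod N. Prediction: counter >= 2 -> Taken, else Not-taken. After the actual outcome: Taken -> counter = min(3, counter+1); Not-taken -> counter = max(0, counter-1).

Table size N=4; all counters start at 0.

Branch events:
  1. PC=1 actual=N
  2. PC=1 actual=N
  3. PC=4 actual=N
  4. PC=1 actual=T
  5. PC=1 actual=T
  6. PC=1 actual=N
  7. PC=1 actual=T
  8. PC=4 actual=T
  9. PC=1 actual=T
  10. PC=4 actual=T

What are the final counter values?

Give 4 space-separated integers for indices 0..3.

Answer: 2 3 0 0

Derivation:
Ev 1: PC=1 idx=1 pred=N actual=N -> ctr[1]=0
Ev 2: PC=1 idx=1 pred=N actual=N -> ctr[1]=0
Ev 3: PC=4 idx=0 pred=N actual=N -> ctr[0]=0
Ev 4: PC=1 idx=1 pred=N actual=T -> ctr[1]=1
Ev 5: PC=1 idx=1 pred=N actual=T -> ctr[1]=2
Ev 6: PC=1 idx=1 pred=T actual=N -> ctr[1]=1
Ev 7: PC=1 idx=1 pred=N actual=T -> ctr[1]=2
Ev 8: PC=4 idx=0 pred=N actual=T -> ctr[0]=1
Ev 9: PC=1 idx=1 pred=T actual=T -> ctr[1]=3
Ev 10: PC=4 idx=0 pred=N actual=T -> ctr[0]=2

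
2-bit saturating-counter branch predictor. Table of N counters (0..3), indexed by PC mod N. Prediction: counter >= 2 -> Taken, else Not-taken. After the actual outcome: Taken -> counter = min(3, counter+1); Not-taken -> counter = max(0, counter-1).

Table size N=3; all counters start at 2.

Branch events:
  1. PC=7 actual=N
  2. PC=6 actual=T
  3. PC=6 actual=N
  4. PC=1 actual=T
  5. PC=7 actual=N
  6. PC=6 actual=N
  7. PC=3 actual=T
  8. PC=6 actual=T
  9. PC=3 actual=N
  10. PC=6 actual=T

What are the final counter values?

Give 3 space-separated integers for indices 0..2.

Ev 1: PC=7 idx=1 pred=T actual=N -> ctr[1]=1
Ev 2: PC=6 idx=0 pred=T actual=T -> ctr[0]=3
Ev 3: PC=6 idx=0 pred=T actual=N -> ctr[0]=2
Ev 4: PC=1 idx=1 pred=N actual=T -> ctr[1]=2
Ev 5: PC=7 idx=1 pred=T actual=N -> ctr[1]=1
Ev 6: PC=6 idx=0 pred=T actual=N -> ctr[0]=1
Ev 7: PC=3 idx=0 pred=N actual=T -> ctr[0]=2
Ev 8: PC=6 idx=0 pred=T actual=T -> ctr[0]=3
Ev 9: PC=3 idx=0 pred=T actual=N -> ctr[0]=2
Ev 10: PC=6 idx=0 pred=T actual=T -> ctr[0]=3

Answer: 3 1 2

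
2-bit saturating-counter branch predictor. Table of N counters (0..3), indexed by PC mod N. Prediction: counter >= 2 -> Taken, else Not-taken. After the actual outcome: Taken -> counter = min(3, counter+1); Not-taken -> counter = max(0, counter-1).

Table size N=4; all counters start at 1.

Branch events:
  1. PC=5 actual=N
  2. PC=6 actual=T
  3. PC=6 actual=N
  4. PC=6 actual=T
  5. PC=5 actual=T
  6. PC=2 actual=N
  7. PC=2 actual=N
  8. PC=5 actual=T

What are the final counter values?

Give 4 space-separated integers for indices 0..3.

Ev 1: PC=5 idx=1 pred=N actual=N -> ctr[1]=0
Ev 2: PC=6 idx=2 pred=N actual=T -> ctr[2]=2
Ev 3: PC=6 idx=2 pred=T actual=N -> ctr[2]=1
Ev 4: PC=6 idx=2 pred=N actual=T -> ctr[2]=2
Ev 5: PC=5 idx=1 pred=N actual=T -> ctr[1]=1
Ev 6: PC=2 idx=2 pred=T actual=N -> ctr[2]=1
Ev 7: PC=2 idx=2 pred=N actual=N -> ctr[2]=0
Ev 8: PC=5 idx=1 pred=N actual=T -> ctr[1]=2

Answer: 1 2 0 1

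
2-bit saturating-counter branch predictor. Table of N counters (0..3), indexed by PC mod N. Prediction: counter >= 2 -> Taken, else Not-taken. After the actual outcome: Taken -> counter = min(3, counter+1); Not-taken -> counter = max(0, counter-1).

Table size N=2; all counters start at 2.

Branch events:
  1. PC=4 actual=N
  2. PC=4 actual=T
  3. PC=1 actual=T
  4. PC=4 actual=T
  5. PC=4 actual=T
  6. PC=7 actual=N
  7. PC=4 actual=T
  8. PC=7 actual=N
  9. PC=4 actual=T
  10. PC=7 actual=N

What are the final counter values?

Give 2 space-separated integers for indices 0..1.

Ev 1: PC=4 idx=0 pred=T actual=N -> ctr[0]=1
Ev 2: PC=4 idx=0 pred=N actual=T -> ctr[0]=2
Ev 3: PC=1 idx=1 pred=T actual=T -> ctr[1]=3
Ev 4: PC=4 idx=0 pred=T actual=T -> ctr[0]=3
Ev 5: PC=4 idx=0 pred=T actual=T -> ctr[0]=3
Ev 6: PC=7 idx=1 pred=T actual=N -> ctr[1]=2
Ev 7: PC=4 idx=0 pred=T actual=T -> ctr[0]=3
Ev 8: PC=7 idx=1 pred=T actual=N -> ctr[1]=1
Ev 9: PC=4 idx=0 pred=T actual=T -> ctr[0]=3
Ev 10: PC=7 idx=1 pred=N actual=N -> ctr[1]=0

Answer: 3 0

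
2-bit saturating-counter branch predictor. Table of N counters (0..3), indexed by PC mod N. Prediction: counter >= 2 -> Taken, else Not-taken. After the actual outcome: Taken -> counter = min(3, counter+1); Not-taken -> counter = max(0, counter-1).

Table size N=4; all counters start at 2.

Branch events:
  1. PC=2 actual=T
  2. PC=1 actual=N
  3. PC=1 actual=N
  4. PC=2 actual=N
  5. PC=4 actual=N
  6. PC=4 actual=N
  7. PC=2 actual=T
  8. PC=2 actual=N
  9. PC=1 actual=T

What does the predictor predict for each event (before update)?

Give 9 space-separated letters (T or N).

Ev 1: PC=2 idx=2 pred=T actual=T -> ctr[2]=3
Ev 2: PC=1 idx=1 pred=T actual=N -> ctr[1]=1
Ev 3: PC=1 idx=1 pred=N actual=N -> ctr[1]=0
Ev 4: PC=2 idx=2 pred=T actual=N -> ctr[2]=2
Ev 5: PC=4 idx=0 pred=T actual=N -> ctr[0]=1
Ev 6: PC=4 idx=0 pred=N actual=N -> ctr[0]=0
Ev 7: PC=2 idx=2 pred=T actual=T -> ctr[2]=3
Ev 8: PC=2 idx=2 pred=T actual=N -> ctr[2]=2
Ev 9: PC=1 idx=1 pred=N actual=T -> ctr[1]=1

Answer: T T N T T N T T N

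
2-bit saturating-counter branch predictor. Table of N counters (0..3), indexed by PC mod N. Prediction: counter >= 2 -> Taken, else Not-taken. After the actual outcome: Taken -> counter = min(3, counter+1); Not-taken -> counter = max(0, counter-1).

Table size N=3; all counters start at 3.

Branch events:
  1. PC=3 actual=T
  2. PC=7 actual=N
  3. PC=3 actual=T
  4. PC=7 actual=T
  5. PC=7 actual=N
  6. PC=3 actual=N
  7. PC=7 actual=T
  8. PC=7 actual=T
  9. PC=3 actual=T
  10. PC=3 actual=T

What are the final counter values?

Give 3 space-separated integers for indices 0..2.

Answer: 3 3 3

Derivation:
Ev 1: PC=3 idx=0 pred=T actual=T -> ctr[0]=3
Ev 2: PC=7 idx=1 pred=T actual=N -> ctr[1]=2
Ev 3: PC=3 idx=0 pred=T actual=T -> ctr[0]=3
Ev 4: PC=7 idx=1 pred=T actual=T -> ctr[1]=3
Ev 5: PC=7 idx=1 pred=T actual=N -> ctr[1]=2
Ev 6: PC=3 idx=0 pred=T actual=N -> ctr[0]=2
Ev 7: PC=7 idx=1 pred=T actual=T -> ctr[1]=3
Ev 8: PC=7 idx=1 pred=T actual=T -> ctr[1]=3
Ev 9: PC=3 idx=0 pred=T actual=T -> ctr[0]=3
Ev 10: PC=3 idx=0 pred=T actual=T -> ctr[0]=3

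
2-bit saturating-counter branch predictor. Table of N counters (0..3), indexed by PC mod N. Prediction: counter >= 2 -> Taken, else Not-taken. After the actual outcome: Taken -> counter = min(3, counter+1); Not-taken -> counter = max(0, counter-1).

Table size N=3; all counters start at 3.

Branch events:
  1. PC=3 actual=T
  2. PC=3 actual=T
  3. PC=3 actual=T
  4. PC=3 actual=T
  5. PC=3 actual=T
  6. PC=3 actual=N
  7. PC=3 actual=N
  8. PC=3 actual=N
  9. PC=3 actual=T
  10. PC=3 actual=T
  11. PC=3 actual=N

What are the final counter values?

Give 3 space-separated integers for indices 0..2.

Ev 1: PC=3 idx=0 pred=T actual=T -> ctr[0]=3
Ev 2: PC=3 idx=0 pred=T actual=T -> ctr[0]=3
Ev 3: PC=3 idx=0 pred=T actual=T -> ctr[0]=3
Ev 4: PC=3 idx=0 pred=T actual=T -> ctr[0]=3
Ev 5: PC=3 idx=0 pred=T actual=T -> ctr[0]=3
Ev 6: PC=3 idx=0 pred=T actual=N -> ctr[0]=2
Ev 7: PC=3 idx=0 pred=T actual=N -> ctr[0]=1
Ev 8: PC=3 idx=0 pred=N actual=N -> ctr[0]=0
Ev 9: PC=3 idx=0 pred=N actual=T -> ctr[0]=1
Ev 10: PC=3 idx=0 pred=N actual=T -> ctr[0]=2
Ev 11: PC=3 idx=0 pred=T actual=N -> ctr[0]=1

Answer: 1 3 3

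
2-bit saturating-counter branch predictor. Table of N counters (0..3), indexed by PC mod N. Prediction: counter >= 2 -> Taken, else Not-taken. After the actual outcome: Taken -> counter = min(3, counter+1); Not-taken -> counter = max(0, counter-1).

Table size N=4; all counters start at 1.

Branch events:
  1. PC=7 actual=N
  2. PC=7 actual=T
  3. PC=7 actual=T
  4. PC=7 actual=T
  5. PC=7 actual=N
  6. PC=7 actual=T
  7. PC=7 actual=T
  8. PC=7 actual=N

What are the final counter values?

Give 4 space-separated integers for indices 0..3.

Answer: 1 1 1 2

Derivation:
Ev 1: PC=7 idx=3 pred=N actual=N -> ctr[3]=0
Ev 2: PC=7 idx=3 pred=N actual=T -> ctr[3]=1
Ev 3: PC=7 idx=3 pred=N actual=T -> ctr[3]=2
Ev 4: PC=7 idx=3 pred=T actual=T -> ctr[3]=3
Ev 5: PC=7 idx=3 pred=T actual=N -> ctr[3]=2
Ev 6: PC=7 idx=3 pred=T actual=T -> ctr[3]=3
Ev 7: PC=7 idx=3 pred=T actual=T -> ctr[3]=3
Ev 8: PC=7 idx=3 pred=T actual=N -> ctr[3]=2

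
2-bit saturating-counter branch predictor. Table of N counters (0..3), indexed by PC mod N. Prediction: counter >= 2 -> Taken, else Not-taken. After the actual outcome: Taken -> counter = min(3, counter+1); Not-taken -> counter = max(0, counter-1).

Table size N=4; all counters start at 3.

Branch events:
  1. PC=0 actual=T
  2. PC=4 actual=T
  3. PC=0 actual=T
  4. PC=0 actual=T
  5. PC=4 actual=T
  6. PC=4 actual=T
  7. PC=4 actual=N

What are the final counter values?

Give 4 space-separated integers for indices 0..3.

Ev 1: PC=0 idx=0 pred=T actual=T -> ctr[0]=3
Ev 2: PC=4 idx=0 pred=T actual=T -> ctr[0]=3
Ev 3: PC=0 idx=0 pred=T actual=T -> ctr[0]=3
Ev 4: PC=0 idx=0 pred=T actual=T -> ctr[0]=3
Ev 5: PC=4 idx=0 pred=T actual=T -> ctr[0]=3
Ev 6: PC=4 idx=0 pred=T actual=T -> ctr[0]=3
Ev 7: PC=4 idx=0 pred=T actual=N -> ctr[0]=2

Answer: 2 3 3 3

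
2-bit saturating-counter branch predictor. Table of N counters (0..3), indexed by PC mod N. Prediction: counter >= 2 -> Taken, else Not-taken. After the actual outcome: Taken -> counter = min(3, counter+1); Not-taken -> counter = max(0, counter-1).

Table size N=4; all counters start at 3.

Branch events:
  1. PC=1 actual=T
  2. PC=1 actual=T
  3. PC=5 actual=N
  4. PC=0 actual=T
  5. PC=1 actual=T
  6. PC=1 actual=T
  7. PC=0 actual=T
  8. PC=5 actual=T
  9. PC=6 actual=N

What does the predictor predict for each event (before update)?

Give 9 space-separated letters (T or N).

Answer: T T T T T T T T T

Derivation:
Ev 1: PC=1 idx=1 pred=T actual=T -> ctr[1]=3
Ev 2: PC=1 idx=1 pred=T actual=T -> ctr[1]=3
Ev 3: PC=5 idx=1 pred=T actual=N -> ctr[1]=2
Ev 4: PC=0 idx=0 pred=T actual=T -> ctr[0]=3
Ev 5: PC=1 idx=1 pred=T actual=T -> ctr[1]=3
Ev 6: PC=1 idx=1 pred=T actual=T -> ctr[1]=3
Ev 7: PC=0 idx=0 pred=T actual=T -> ctr[0]=3
Ev 8: PC=5 idx=1 pred=T actual=T -> ctr[1]=3
Ev 9: PC=6 idx=2 pred=T actual=N -> ctr[2]=2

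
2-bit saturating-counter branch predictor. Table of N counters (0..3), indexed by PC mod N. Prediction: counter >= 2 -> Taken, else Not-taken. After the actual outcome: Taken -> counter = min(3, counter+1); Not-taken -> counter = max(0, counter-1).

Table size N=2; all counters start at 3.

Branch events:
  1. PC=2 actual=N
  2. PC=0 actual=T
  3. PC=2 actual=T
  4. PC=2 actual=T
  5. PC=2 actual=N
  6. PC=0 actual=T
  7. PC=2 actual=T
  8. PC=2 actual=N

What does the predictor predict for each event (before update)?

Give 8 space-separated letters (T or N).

Ev 1: PC=2 idx=0 pred=T actual=N -> ctr[0]=2
Ev 2: PC=0 idx=0 pred=T actual=T -> ctr[0]=3
Ev 3: PC=2 idx=0 pred=T actual=T -> ctr[0]=3
Ev 4: PC=2 idx=0 pred=T actual=T -> ctr[0]=3
Ev 5: PC=2 idx=0 pred=T actual=N -> ctr[0]=2
Ev 6: PC=0 idx=0 pred=T actual=T -> ctr[0]=3
Ev 7: PC=2 idx=0 pred=T actual=T -> ctr[0]=3
Ev 8: PC=2 idx=0 pred=T actual=N -> ctr[0]=2

Answer: T T T T T T T T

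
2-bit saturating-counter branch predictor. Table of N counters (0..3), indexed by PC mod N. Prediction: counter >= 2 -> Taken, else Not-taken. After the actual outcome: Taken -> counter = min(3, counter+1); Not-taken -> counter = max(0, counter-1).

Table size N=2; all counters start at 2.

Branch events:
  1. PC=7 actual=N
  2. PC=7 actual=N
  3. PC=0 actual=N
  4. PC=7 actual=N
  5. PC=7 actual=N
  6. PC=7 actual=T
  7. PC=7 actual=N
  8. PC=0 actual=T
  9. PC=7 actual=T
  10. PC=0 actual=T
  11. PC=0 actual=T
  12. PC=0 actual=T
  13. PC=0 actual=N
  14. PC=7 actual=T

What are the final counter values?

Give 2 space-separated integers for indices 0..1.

Ev 1: PC=7 idx=1 pred=T actual=N -> ctr[1]=1
Ev 2: PC=7 idx=1 pred=N actual=N -> ctr[1]=0
Ev 3: PC=0 idx=0 pred=T actual=N -> ctr[0]=1
Ev 4: PC=7 idx=1 pred=N actual=N -> ctr[1]=0
Ev 5: PC=7 idx=1 pred=N actual=N -> ctr[1]=0
Ev 6: PC=7 idx=1 pred=N actual=T -> ctr[1]=1
Ev 7: PC=7 idx=1 pred=N actual=N -> ctr[1]=0
Ev 8: PC=0 idx=0 pred=N actual=T -> ctr[0]=2
Ev 9: PC=7 idx=1 pred=N actual=T -> ctr[1]=1
Ev 10: PC=0 idx=0 pred=T actual=T -> ctr[0]=3
Ev 11: PC=0 idx=0 pred=T actual=T -> ctr[0]=3
Ev 12: PC=0 idx=0 pred=T actual=T -> ctr[0]=3
Ev 13: PC=0 idx=0 pred=T actual=N -> ctr[0]=2
Ev 14: PC=7 idx=1 pred=N actual=T -> ctr[1]=2

Answer: 2 2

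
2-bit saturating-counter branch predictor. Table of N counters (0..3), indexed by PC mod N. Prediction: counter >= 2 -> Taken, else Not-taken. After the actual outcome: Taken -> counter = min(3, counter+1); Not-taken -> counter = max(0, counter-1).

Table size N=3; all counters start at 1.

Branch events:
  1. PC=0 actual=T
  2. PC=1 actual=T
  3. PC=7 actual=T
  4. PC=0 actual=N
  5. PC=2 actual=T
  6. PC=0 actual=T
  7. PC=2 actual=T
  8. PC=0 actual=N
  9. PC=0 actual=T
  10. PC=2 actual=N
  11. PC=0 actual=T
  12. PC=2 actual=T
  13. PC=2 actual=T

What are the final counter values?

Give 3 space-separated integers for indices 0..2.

Answer: 3 3 3

Derivation:
Ev 1: PC=0 idx=0 pred=N actual=T -> ctr[0]=2
Ev 2: PC=1 idx=1 pred=N actual=T -> ctr[1]=2
Ev 3: PC=7 idx=1 pred=T actual=T -> ctr[1]=3
Ev 4: PC=0 idx=0 pred=T actual=N -> ctr[0]=1
Ev 5: PC=2 idx=2 pred=N actual=T -> ctr[2]=2
Ev 6: PC=0 idx=0 pred=N actual=T -> ctr[0]=2
Ev 7: PC=2 idx=2 pred=T actual=T -> ctr[2]=3
Ev 8: PC=0 idx=0 pred=T actual=N -> ctr[0]=1
Ev 9: PC=0 idx=0 pred=N actual=T -> ctr[0]=2
Ev 10: PC=2 idx=2 pred=T actual=N -> ctr[2]=2
Ev 11: PC=0 idx=0 pred=T actual=T -> ctr[0]=3
Ev 12: PC=2 idx=2 pred=T actual=T -> ctr[2]=3
Ev 13: PC=2 idx=2 pred=T actual=T -> ctr[2]=3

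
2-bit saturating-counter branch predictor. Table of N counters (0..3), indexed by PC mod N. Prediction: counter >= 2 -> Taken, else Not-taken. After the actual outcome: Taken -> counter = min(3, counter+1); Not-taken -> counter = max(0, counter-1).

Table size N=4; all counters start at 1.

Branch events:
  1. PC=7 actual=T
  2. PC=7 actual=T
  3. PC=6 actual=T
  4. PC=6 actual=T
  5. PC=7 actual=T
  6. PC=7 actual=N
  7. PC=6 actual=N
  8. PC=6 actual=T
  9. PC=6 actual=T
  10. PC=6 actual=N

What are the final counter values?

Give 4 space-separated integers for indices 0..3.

Ev 1: PC=7 idx=3 pred=N actual=T -> ctr[3]=2
Ev 2: PC=7 idx=3 pred=T actual=T -> ctr[3]=3
Ev 3: PC=6 idx=2 pred=N actual=T -> ctr[2]=2
Ev 4: PC=6 idx=2 pred=T actual=T -> ctr[2]=3
Ev 5: PC=7 idx=3 pred=T actual=T -> ctr[3]=3
Ev 6: PC=7 idx=3 pred=T actual=N -> ctr[3]=2
Ev 7: PC=6 idx=2 pred=T actual=N -> ctr[2]=2
Ev 8: PC=6 idx=2 pred=T actual=T -> ctr[2]=3
Ev 9: PC=6 idx=2 pred=T actual=T -> ctr[2]=3
Ev 10: PC=6 idx=2 pred=T actual=N -> ctr[2]=2

Answer: 1 1 2 2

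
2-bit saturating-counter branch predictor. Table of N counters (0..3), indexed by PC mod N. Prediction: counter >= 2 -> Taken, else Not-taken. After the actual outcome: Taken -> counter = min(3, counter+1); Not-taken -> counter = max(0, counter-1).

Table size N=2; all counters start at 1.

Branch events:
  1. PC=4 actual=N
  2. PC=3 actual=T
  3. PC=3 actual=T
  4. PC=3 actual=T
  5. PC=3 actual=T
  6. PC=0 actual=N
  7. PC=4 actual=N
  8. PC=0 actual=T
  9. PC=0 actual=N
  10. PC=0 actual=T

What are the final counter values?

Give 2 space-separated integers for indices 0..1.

Answer: 1 3

Derivation:
Ev 1: PC=4 idx=0 pred=N actual=N -> ctr[0]=0
Ev 2: PC=3 idx=1 pred=N actual=T -> ctr[1]=2
Ev 3: PC=3 idx=1 pred=T actual=T -> ctr[1]=3
Ev 4: PC=3 idx=1 pred=T actual=T -> ctr[1]=3
Ev 5: PC=3 idx=1 pred=T actual=T -> ctr[1]=3
Ev 6: PC=0 idx=0 pred=N actual=N -> ctr[0]=0
Ev 7: PC=4 idx=0 pred=N actual=N -> ctr[0]=0
Ev 8: PC=0 idx=0 pred=N actual=T -> ctr[0]=1
Ev 9: PC=0 idx=0 pred=N actual=N -> ctr[0]=0
Ev 10: PC=0 idx=0 pred=N actual=T -> ctr[0]=1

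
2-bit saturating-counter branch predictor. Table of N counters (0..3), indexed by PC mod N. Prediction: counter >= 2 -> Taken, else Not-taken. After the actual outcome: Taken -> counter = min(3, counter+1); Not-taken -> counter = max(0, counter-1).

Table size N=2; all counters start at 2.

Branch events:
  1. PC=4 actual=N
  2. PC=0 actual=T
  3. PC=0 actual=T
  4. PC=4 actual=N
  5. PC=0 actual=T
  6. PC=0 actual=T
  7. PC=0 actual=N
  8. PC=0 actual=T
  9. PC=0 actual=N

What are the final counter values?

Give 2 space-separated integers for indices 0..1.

Ev 1: PC=4 idx=0 pred=T actual=N -> ctr[0]=1
Ev 2: PC=0 idx=0 pred=N actual=T -> ctr[0]=2
Ev 3: PC=0 idx=0 pred=T actual=T -> ctr[0]=3
Ev 4: PC=4 idx=0 pred=T actual=N -> ctr[0]=2
Ev 5: PC=0 idx=0 pred=T actual=T -> ctr[0]=3
Ev 6: PC=0 idx=0 pred=T actual=T -> ctr[0]=3
Ev 7: PC=0 idx=0 pred=T actual=N -> ctr[0]=2
Ev 8: PC=0 idx=0 pred=T actual=T -> ctr[0]=3
Ev 9: PC=0 idx=0 pred=T actual=N -> ctr[0]=2

Answer: 2 2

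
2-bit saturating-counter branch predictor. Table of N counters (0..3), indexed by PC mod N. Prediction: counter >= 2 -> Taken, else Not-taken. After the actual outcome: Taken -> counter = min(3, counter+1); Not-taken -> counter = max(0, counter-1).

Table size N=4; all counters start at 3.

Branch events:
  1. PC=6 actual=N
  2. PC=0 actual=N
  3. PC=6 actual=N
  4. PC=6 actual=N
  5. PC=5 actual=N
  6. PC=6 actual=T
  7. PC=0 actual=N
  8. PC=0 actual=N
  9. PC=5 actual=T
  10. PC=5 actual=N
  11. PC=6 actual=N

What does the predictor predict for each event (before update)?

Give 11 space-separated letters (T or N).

Ev 1: PC=6 idx=2 pred=T actual=N -> ctr[2]=2
Ev 2: PC=0 idx=0 pred=T actual=N -> ctr[0]=2
Ev 3: PC=6 idx=2 pred=T actual=N -> ctr[2]=1
Ev 4: PC=6 idx=2 pred=N actual=N -> ctr[2]=0
Ev 5: PC=5 idx=1 pred=T actual=N -> ctr[1]=2
Ev 6: PC=6 idx=2 pred=N actual=T -> ctr[2]=1
Ev 7: PC=0 idx=0 pred=T actual=N -> ctr[0]=1
Ev 8: PC=0 idx=0 pred=N actual=N -> ctr[0]=0
Ev 9: PC=5 idx=1 pred=T actual=T -> ctr[1]=3
Ev 10: PC=5 idx=1 pred=T actual=N -> ctr[1]=2
Ev 11: PC=6 idx=2 pred=N actual=N -> ctr[2]=0

Answer: T T T N T N T N T T N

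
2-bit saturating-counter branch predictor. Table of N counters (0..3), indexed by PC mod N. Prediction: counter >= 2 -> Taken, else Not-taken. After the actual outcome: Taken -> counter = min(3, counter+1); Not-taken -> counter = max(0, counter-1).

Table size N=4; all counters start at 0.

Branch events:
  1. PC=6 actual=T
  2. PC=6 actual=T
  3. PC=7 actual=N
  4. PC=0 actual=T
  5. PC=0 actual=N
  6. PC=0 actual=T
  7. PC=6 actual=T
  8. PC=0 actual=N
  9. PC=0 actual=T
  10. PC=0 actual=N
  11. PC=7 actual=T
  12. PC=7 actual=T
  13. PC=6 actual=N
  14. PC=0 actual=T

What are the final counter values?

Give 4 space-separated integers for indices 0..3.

Ev 1: PC=6 idx=2 pred=N actual=T -> ctr[2]=1
Ev 2: PC=6 idx=2 pred=N actual=T -> ctr[2]=2
Ev 3: PC=7 idx=3 pred=N actual=N -> ctr[3]=0
Ev 4: PC=0 idx=0 pred=N actual=T -> ctr[0]=1
Ev 5: PC=0 idx=0 pred=N actual=N -> ctr[0]=0
Ev 6: PC=0 idx=0 pred=N actual=T -> ctr[0]=1
Ev 7: PC=6 idx=2 pred=T actual=T -> ctr[2]=3
Ev 8: PC=0 idx=0 pred=N actual=N -> ctr[0]=0
Ev 9: PC=0 idx=0 pred=N actual=T -> ctr[0]=1
Ev 10: PC=0 idx=0 pred=N actual=N -> ctr[0]=0
Ev 11: PC=7 idx=3 pred=N actual=T -> ctr[3]=1
Ev 12: PC=7 idx=3 pred=N actual=T -> ctr[3]=2
Ev 13: PC=6 idx=2 pred=T actual=N -> ctr[2]=2
Ev 14: PC=0 idx=0 pred=N actual=T -> ctr[0]=1

Answer: 1 0 2 2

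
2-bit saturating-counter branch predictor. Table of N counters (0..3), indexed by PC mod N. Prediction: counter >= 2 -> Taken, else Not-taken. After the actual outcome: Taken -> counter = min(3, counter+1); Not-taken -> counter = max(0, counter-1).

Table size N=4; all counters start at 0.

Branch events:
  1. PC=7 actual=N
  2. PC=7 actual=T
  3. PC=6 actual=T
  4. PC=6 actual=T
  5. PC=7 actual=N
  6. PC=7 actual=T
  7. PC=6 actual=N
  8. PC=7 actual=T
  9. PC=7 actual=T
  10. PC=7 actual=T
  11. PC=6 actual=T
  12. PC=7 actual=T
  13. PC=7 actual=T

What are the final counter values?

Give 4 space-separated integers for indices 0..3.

Ev 1: PC=7 idx=3 pred=N actual=N -> ctr[3]=0
Ev 2: PC=7 idx=3 pred=N actual=T -> ctr[3]=1
Ev 3: PC=6 idx=2 pred=N actual=T -> ctr[2]=1
Ev 4: PC=6 idx=2 pred=N actual=T -> ctr[2]=2
Ev 5: PC=7 idx=3 pred=N actual=N -> ctr[3]=0
Ev 6: PC=7 idx=3 pred=N actual=T -> ctr[3]=1
Ev 7: PC=6 idx=2 pred=T actual=N -> ctr[2]=1
Ev 8: PC=7 idx=3 pred=N actual=T -> ctr[3]=2
Ev 9: PC=7 idx=3 pred=T actual=T -> ctr[3]=3
Ev 10: PC=7 idx=3 pred=T actual=T -> ctr[3]=3
Ev 11: PC=6 idx=2 pred=N actual=T -> ctr[2]=2
Ev 12: PC=7 idx=3 pred=T actual=T -> ctr[3]=3
Ev 13: PC=7 idx=3 pred=T actual=T -> ctr[3]=3

Answer: 0 0 2 3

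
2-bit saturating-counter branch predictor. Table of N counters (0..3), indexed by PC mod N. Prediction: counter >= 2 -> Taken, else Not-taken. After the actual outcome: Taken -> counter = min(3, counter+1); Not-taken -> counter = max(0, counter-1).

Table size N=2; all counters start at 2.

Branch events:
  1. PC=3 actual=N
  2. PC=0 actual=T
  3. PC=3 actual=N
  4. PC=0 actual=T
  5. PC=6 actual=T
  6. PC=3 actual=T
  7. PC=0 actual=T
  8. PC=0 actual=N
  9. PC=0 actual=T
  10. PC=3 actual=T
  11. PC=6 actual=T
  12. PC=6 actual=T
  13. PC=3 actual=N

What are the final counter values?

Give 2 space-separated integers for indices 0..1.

Answer: 3 1

Derivation:
Ev 1: PC=3 idx=1 pred=T actual=N -> ctr[1]=1
Ev 2: PC=0 idx=0 pred=T actual=T -> ctr[0]=3
Ev 3: PC=3 idx=1 pred=N actual=N -> ctr[1]=0
Ev 4: PC=0 idx=0 pred=T actual=T -> ctr[0]=3
Ev 5: PC=6 idx=0 pred=T actual=T -> ctr[0]=3
Ev 6: PC=3 idx=1 pred=N actual=T -> ctr[1]=1
Ev 7: PC=0 idx=0 pred=T actual=T -> ctr[0]=3
Ev 8: PC=0 idx=0 pred=T actual=N -> ctr[0]=2
Ev 9: PC=0 idx=0 pred=T actual=T -> ctr[0]=3
Ev 10: PC=3 idx=1 pred=N actual=T -> ctr[1]=2
Ev 11: PC=6 idx=0 pred=T actual=T -> ctr[0]=3
Ev 12: PC=6 idx=0 pred=T actual=T -> ctr[0]=3
Ev 13: PC=3 idx=1 pred=T actual=N -> ctr[1]=1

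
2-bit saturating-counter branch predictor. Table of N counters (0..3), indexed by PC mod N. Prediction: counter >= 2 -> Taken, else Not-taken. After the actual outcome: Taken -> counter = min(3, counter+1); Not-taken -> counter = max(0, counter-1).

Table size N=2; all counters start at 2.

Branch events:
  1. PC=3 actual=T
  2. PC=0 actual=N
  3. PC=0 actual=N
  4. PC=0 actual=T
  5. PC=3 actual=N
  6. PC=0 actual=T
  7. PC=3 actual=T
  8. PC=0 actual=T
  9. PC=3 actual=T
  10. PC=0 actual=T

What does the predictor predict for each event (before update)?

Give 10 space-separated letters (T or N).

Answer: T T N N T N T T T T

Derivation:
Ev 1: PC=3 idx=1 pred=T actual=T -> ctr[1]=3
Ev 2: PC=0 idx=0 pred=T actual=N -> ctr[0]=1
Ev 3: PC=0 idx=0 pred=N actual=N -> ctr[0]=0
Ev 4: PC=0 idx=0 pred=N actual=T -> ctr[0]=1
Ev 5: PC=3 idx=1 pred=T actual=N -> ctr[1]=2
Ev 6: PC=0 idx=0 pred=N actual=T -> ctr[0]=2
Ev 7: PC=3 idx=1 pred=T actual=T -> ctr[1]=3
Ev 8: PC=0 idx=0 pred=T actual=T -> ctr[0]=3
Ev 9: PC=3 idx=1 pred=T actual=T -> ctr[1]=3
Ev 10: PC=0 idx=0 pred=T actual=T -> ctr[0]=3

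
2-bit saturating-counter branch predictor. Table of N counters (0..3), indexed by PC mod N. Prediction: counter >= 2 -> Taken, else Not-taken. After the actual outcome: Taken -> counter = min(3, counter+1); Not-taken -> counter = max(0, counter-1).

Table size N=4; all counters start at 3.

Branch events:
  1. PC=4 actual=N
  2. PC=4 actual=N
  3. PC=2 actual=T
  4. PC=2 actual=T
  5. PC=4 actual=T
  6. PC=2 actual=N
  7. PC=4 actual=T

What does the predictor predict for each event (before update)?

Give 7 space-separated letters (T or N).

Ev 1: PC=4 idx=0 pred=T actual=N -> ctr[0]=2
Ev 2: PC=4 idx=0 pred=T actual=N -> ctr[0]=1
Ev 3: PC=2 idx=2 pred=T actual=T -> ctr[2]=3
Ev 4: PC=2 idx=2 pred=T actual=T -> ctr[2]=3
Ev 5: PC=4 idx=0 pred=N actual=T -> ctr[0]=2
Ev 6: PC=2 idx=2 pred=T actual=N -> ctr[2]=2
Ev 7: PC=4 idx=0 pred=T actual=T -> ctr[0]=3

Answer: T T T T N T T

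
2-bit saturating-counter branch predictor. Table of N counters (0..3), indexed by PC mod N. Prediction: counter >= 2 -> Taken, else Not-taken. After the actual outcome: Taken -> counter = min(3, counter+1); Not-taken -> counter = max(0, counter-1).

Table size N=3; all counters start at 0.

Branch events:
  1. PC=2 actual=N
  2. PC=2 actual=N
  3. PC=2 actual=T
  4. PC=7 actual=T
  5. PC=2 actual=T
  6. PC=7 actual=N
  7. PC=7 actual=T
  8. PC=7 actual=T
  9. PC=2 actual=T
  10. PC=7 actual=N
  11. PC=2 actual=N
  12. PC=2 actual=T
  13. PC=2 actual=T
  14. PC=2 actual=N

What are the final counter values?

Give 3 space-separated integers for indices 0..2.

Ev 1: PC=2 idx=2 pred=N actual=N -> ctr[2]=0
Ev 2: PC=2 idx=2 pred=N actual=N -> ctr[2]=0
Ev 3: PC=2 idx=2 pred=N actual=T -> ctr[2]=1
Ev 4: PC=7 idx=1 pred=N actual=T -> ctr[1]=1
Ev 5: PC=2 idx=2 pred=N actual=T -> ctr[2]=2
Ev 6: PC=7 idx=1 pred=N actual=N -> ctr[1]=0
Ev 7: PC=7 idx=1 pred=N actual=T -> ctr[1]=1
Ev 8: PC=7 idx=1 pred=N actual=T -> ctr[1]=2
Ev 9: PC=2 idx=2 pred=T actual=T -> ctr[2]=3
Ev 10: PC=7 idx=1 pred=T actual=N -> ctr[1]=1
Ev 11: PC=2 idx=2 pred=T actual=N -> ctr[2]=2
Ev 12: PC=2 idx=2 pred=T actual=T -> ctr[2]=3
Ev 13: PC=2 idx=2 pred=T actual=T -> ctr[2]=3
Ev 14: PC=2 idx=2 pred=T actual=N -> ctr[2]=2

Answer: 0 1 2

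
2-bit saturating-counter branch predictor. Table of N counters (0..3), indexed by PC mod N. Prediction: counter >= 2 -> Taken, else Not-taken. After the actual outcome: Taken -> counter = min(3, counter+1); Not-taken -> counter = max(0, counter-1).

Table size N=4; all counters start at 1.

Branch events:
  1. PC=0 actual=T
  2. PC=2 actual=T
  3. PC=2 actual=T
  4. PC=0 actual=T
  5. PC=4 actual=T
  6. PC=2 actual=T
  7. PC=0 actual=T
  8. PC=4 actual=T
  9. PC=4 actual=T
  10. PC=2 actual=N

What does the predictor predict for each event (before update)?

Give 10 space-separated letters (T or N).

Ev 1: PC=0 idx=0 pred=N actual=T -> ctr[0]=2
Ev 2: PC=2 idx=2 pred=N actual=T -> ctr[2]=2
Ev 3: PC=2 idx=2 pred=T actual=T -> ctr[2]=3
Ev 4: PC=0 idx=0 pred=T actual=T -> ctr[0]=3
Ev 5: PC=4 idx=0 pred=T actual=T -> ctr[0]=3
Ev 6: PC=2 idx=2 pred=T actual=T -> ctr[2]=3
Ev 7: PC=0 idx=0 pred=T actual=T -> ctr[0]=3
Ev 8: PC=4 idx=0 pred=T actual=T -> ctr[0]=3
Ev 9: PC=4 idx=0 pred=T actual=T -> ctr[0]=3
Ev 10: PC=2 idx=2 pred=T actual=N -> ctr[2]=2

Answer: N N T T T T T T T T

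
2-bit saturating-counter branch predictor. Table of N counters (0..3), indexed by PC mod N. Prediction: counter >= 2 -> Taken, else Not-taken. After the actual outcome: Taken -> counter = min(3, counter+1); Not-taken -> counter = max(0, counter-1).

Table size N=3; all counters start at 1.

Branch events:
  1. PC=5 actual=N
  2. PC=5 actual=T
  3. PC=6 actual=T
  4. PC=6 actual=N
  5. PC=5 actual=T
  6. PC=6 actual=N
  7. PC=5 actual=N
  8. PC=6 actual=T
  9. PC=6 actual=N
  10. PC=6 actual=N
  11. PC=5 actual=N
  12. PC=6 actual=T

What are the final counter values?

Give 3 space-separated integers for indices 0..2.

Ev 1: PC=5 idx=2 pred=N actual=N -> ctr[2]=0
Ev 2: PC=5 idx=2 pred=N actual=T -> ctr[2]=1
Ev 3: PC=6 idx=0 pred=N actual=T -> ctr[0]=2
Ev 4: PC=6 idx=0 pred=T actual=N -> ctr[0]=1
Ev 5: PC=5 idx=2 pred=N actual=T -> ctr[2]=2
Ev 6: PC=6 idx=0 pred=N actual=N -> ctr[0]=0
Ev 7: PC=5 idx=2 pred=T actual=N -> ctr[2]=1
Ev 8: PC=6 idx=0 pred=N actual=T -> ctr[0]=1
Ev 9: PC=6 idx=0 pred=N actual=N -> ctr[0]=0
Ev 10: PC=6 idx=0 pred=N actual=N -> ctr[0]=0
Ev 11: PC=5 idx=2 pred=N actual=N -> ctr[2]=0
Ev 12: PC=6 idx=0 pred=N actual=T -> ctr[0]=1

Answer: 1 1 0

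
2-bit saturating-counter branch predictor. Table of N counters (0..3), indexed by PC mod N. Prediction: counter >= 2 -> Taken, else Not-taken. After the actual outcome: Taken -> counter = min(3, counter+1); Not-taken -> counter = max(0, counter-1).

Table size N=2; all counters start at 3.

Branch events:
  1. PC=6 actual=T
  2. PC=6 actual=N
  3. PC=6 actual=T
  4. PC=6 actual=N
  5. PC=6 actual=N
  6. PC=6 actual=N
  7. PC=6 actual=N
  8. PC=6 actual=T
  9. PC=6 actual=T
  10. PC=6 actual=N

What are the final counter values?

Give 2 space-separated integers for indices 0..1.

Answer: 1 3

Derivation:
Ev 1: PC=6 idx=0 pred=T actual=T -> ctr[0]=3
Ev 2: PC=6 idx=0 pred=T actual=N -> ctr[0]=2
Ev 3: PC=6 idx=0 pred=T actual=T -> ctr[0]=3
Ev 4: PC=6 idx=0 pred=T actual=N -> ctr[0]=2
Ev 5: PC=6 idx=0 pred=T actual=N -> ctr[0]=1
Ev 6: PC=6 idx=0 pred=N actual=N -> ctr[0]=0
Ev 7: PC=6 idx=0 pred=N actual=N -> ctr[0]=0
Ev 8: PC=6 idx=0 pred=N actual=T -> ctr[0]=1
Ev 9: PC=6 idx=0 pred=N actual=T -> ctr[0]=2
Ev 10: PC=6 idx=0 pred=T actual=N -> ctr[0]=1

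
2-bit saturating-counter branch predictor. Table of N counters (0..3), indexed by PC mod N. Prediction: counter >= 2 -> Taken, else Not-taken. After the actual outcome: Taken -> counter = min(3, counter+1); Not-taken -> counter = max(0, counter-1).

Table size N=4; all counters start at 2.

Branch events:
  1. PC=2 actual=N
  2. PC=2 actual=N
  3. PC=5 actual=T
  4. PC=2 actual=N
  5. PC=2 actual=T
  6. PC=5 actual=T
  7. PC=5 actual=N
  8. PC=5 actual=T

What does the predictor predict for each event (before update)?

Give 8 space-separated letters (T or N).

Answer: T N T N N T T T

Derivation:
Ev 1: PC=2 idx=2 pred=T actual=N -> ctr[2]=1
Ev 2: PC=2 idx=2 pred=N actual=N -> ctr[2]=0
Ev 3: PC=5 idx=1 pred=T actual=T -> ctr[1]=3
Ev 4: PC=2 idx=2 pred=N actual=N -> ctr[2]=0
Ev 5: PC=2 idx=2 pred=N actual=T -> ctr[2]=1
Ev 6: PC=5 idx=1 pred=T actual=T -> ctr[1]=3
Ev 7: PC=5 idx=1 pred=T actual=N -> ctr[1]=2
Ev 8: PC=5 idx=1 pred=T actual=T -> ctr[1]=3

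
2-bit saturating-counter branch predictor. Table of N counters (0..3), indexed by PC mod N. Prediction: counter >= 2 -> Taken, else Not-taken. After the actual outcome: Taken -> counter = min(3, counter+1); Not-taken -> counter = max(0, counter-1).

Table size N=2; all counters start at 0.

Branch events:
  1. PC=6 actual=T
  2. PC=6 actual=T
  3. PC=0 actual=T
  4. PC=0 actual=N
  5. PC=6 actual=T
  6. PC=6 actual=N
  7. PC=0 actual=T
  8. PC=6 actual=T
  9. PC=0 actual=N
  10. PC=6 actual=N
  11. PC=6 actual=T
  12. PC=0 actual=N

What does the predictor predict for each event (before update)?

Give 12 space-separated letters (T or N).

Ev 1: PC=6 idx=0 pred=N actual=T -> ctr[0]=1
Ev 2: PC=6 idx=0 pred=N actual=T -> ctr[0]=2
Ev 3: PC=0 idx=0 pred=T actual=T -> ctr[0]=3
Ev 4: PC=0 idx=0 pred=T actual=N -> ctr[0]=2
Ev 5: PC=6 idx=0 pred=T actual=T -> ctr[0]=3
Ev 6: PC=6 idx=0 pred=T actual=N -> ctr[0]=2
Ev 7: PC=0 idx=0 pred=T actual=T -> ctr[0]=3
Ev 8: PC=6 idx=0 pred=T actual=T -> ctr[0]=3
Ev 9: PC=0 idx=0 pred=T actual=N -> ctr[0]=2
Ev 10: PC=6 idx=0 pred=T actual=N -> ctr[0]=1
Ev 11: PC=6 idx=0 pred=N actual=T -> ctr[0]=2
Ev 12: PC=0 idx=0 pred=T actual=N -> ctr[0]=1

Answer: N N T T T T T T T T N T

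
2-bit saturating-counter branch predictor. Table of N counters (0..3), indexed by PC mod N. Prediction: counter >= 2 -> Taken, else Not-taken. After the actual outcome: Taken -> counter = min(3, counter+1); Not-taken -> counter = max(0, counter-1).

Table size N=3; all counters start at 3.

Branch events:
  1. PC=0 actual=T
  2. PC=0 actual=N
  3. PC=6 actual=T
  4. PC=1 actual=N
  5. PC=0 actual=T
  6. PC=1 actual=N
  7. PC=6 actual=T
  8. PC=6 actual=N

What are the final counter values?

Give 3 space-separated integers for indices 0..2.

Answer: 2 1 3

Derivation:
Ev 1: PC=0 idx=0 pred=T actual=T -> ctr[0]=3
Ev 2: PC=0 idx=0 pred=T actual=N -> ctr[0]=2
Ev 3: PC=6 idx=0 pred=T actual=T -> ctr[0]=3
Ev 4: PC=1 idx=1 pred=T actual=N -> ctr[1]=2
Ev 5: PC=0 idx=0 pred=T actual=T -> ctr[0]=3
Ev 6: PC=1 idx=1 pred=T actual=N -> ctr[1]=1
Ev 7: PC=6 idx=0 pred=T actual=T -> ctr[0]=3
Ev 8: PC=6 idx=0 pred=T actual=N -> ctr[0]=2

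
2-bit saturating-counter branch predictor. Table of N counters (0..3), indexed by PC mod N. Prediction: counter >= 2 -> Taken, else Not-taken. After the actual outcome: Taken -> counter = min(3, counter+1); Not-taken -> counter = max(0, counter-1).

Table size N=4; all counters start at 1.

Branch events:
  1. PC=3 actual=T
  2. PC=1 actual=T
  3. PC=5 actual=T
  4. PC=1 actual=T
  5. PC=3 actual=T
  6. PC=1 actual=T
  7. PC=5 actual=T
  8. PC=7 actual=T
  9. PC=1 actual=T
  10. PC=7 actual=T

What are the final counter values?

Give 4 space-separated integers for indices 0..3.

Ev 1: PC=3 idx=3 pred=N actual=T -> ctr[3]=2
Ev 2: PC=1 idx=1 pred=N actual=T -> ctr[1]=2
Ev 3: PC=5 idx=1 pred=T actual=T -> ctr[1]=3
Ev 4: PC=1 idx=1 pred=T actual=T -> ctr[1]=3
Ev 5: PC=3 idx=3 pred=T actual=T -> ctr[3]=3
Ev 6: PC=1 idx=1 pred=T actual=T -> ctr[1]=3
Ev 7: PC=5 idx=1 pred=T actual=T -> ctr[1]=3
Ev 8: PC=7 idx=3 pred=T actual=T -> ctr[3]=3
Ev 9: PC=1 idx=1 pred=T actual=T -> ctr[1]=3
Ev 10: PC=7 idx=3 pred=T actual=T -> ctr[3]=3

Answer: 1 3 1 3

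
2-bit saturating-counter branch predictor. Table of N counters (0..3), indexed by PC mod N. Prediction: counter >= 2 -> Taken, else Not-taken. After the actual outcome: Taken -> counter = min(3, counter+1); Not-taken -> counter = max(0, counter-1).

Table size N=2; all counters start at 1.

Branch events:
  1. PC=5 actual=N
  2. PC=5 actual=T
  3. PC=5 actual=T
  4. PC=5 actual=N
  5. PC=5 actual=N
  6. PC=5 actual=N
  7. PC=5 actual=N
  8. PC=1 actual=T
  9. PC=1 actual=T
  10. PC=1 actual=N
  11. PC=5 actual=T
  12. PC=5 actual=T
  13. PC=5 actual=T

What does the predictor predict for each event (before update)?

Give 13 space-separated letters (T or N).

Ev 1: PC=5 idx=1 pred=N actual=N -> ctr[1]=0
Ev 2: PC=5 idx=1 pred=N actual=T -> ctr[1]=1
Ev 3: PC=5 idx=1 pred=N actual=T -> ctr[1]=2
Ev 4: PC=5 idx=1 pred=T actual=N -> ctr[1]=1
Ev 5: PC=5 idx=1 pred=N actual=N -> ctr[1]=0
Ev 6: PC=5 idx=1 pred=N actual=N -> ctr[1]=0
Ev 7: PC=5 idx=1 pred=N actual=N -> ctr[1]=0
Ev 8: PC=1 idx=1 pred=N actual=T -> ctr[1]=1
Ev 9: PC=1 idx=1 pred=N actual=T -> ctr[1]=2
Ev 10: PC=1 idx=1 pred=T actual=N -> ctr[1]=1
Ev 11: PC=5 idx=1 pred=N actual=T -> ctr[1]=2
Ev 12: PC=5 idx=1 pred=T actual=T -> ctr[1]=3
Ev 13: PC=5 idx=1 pred=T actual=T -> ctr[1]=3

Answer: N N N T N N N N N T N T T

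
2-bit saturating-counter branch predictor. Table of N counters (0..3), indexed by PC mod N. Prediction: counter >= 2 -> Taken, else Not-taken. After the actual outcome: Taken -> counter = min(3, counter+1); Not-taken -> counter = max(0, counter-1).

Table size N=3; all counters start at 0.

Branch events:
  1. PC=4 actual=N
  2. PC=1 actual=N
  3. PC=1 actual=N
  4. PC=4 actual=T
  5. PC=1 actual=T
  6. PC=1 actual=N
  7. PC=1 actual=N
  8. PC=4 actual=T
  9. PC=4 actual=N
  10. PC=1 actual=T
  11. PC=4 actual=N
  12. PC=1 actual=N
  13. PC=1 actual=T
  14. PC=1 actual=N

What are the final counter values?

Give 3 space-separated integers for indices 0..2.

Ev 1: PC=4 idx=1 pred=N actual=N -> ctr[1]=0
Ev 2: PC=1 idx=1 pred=N actual=N -> ctr[1]=0
Ev 3: PC=1 idx=1 pred=N actual=N -> ctr[1]=0
Ev 4: PC=4 idx=1 pred=N actual=T -> ctr[1]=1
Ev 5: PC=1 idx=1 pred=N actual=T -> ctr[1]=2
Ev 6: PC=1 idx=1 pred=T actual=N -> ctr[1]=1
Ev 7: PC=1 idx=1 pred=N actual=N -> ctr[1]=0
Ev 8: PC=4 idx=1 pred=N actual=T -> ctr[1]=1
Ev 9: PC=4 idx=1 pred=N actual=N -> ctr[1]=0
Ev 10: PC=1 idx=1 pred=N actual=T -> ctr[1]=1
Ev 11: PC=4 idx=1 pred=N actual=N -> ctr[1]=0
Ev 12: PC=1 idx=1 pred=N actual=N -> ctr[1]=0
Ev 13: PC=1 idx=1 pred=N actual=T -> ctr[1]=1
Ev 14: PC=1 idx=1 pred=N actual=N -> ctr[1]=0

Answer: 0 0 0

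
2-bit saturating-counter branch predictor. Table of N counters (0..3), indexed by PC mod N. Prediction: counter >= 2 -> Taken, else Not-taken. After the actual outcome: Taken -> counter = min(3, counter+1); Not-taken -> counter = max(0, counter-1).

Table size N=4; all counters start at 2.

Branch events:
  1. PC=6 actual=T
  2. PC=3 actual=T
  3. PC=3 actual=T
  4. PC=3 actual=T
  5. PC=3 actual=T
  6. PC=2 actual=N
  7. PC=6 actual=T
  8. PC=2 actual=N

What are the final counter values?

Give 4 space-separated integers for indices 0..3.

Ev 1: PC=6 idx=2 pred=T actual=T -> ctr[2]=3
Ev 2: PC=3 idx=3 pred=T actual=T -> ctr[3]=3
Ev 3: PC=3 idx=3 pred=T actual=T -> ctr[3]=3
Ev 4: PC=3 idx=3 pred=T actual=T -> ctr[3]=3
Ev 5: PC=3 idx=3 pred=T actual=T -> ctr[3]=3
Ev 6: PC=2 idx=2 pred=T actual=N -> ctr[2]=2
Ev 7: PC=6 idx=2 pred=T actual=T -> ctr[2]=3
Ev 8: PC=2 idx=2 pred=T actual=N -> ctr[2]=2

Answer: 2 2 2 3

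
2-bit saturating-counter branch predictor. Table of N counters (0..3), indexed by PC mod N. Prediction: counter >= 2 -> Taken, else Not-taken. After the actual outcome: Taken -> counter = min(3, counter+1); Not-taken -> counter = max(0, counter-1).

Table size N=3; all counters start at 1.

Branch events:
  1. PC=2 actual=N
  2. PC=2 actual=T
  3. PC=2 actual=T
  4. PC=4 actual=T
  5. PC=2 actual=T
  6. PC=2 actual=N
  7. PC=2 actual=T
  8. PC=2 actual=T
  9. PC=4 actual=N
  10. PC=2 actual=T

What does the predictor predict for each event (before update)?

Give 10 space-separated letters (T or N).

Answer: N N N N T T T T T T

Derivation:
Ev 1: PC=2 idx=2 pred=N actual=N -> ctr[2]=0
Ev 2: PC=2 idx=2 pred=N actual=T -> ctr[2]=1
Ev 3: PC=2 idx=2 pred=N actual=T -> ctr[2]=2
Ev 4: PC=4 idx=1 pred=N actual=T -> ctr[1]=2
Ev 5: PC=2 idx=2 pred=T actual=T -> ctr[2]=3
Ev 6: PC=2 idx=2 pred=T actual=N -> ctr[2]=2
Ev 7: PC=2 idx=2 pred=T actual=T -> ctr[2]=3
Ev 8: PC=2 idx=2 pred=T actual=T -> ctr[2]=3
Ev 9: PC=4 idx=1 pred=T actual=N -> ctr[1]=1
Ev 10: PC=2 idx=2 pred=T actual=T -> ctr[2]=3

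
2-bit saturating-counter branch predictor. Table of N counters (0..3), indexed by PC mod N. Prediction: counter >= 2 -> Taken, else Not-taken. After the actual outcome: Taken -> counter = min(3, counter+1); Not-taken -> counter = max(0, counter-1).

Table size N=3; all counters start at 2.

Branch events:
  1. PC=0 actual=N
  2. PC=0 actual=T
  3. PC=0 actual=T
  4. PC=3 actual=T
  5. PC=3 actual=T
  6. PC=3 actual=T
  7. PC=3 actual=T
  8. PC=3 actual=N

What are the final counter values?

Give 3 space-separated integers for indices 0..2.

Ev 1: PC=0 idx=0 pred=T actual=N -> ctr[0]=1
Ev 2: PC=0 idx=0 pred=N actual=T -> ctr[0]=2
Ev 3: PC=0 idx=0 pred=T actual=T -> ctr[0]=3
Ev 4: PC=3 idx=0 pred=T actual=T -> ctr[0]=3
Ev 5: PC=3 idx=0 pred=T actual=T -> ctr[0]=3
Ev 6: PC=3 idx=0 pred=T actual=T -> ctr[0]=3
Ev 7: PC=3 idx=0 pred=T actual=T -> ctr[0]=3
Ev 8: PC=3 idx=0 pred=T actual=N -> ctr[0]=2

Answer: 2 2 2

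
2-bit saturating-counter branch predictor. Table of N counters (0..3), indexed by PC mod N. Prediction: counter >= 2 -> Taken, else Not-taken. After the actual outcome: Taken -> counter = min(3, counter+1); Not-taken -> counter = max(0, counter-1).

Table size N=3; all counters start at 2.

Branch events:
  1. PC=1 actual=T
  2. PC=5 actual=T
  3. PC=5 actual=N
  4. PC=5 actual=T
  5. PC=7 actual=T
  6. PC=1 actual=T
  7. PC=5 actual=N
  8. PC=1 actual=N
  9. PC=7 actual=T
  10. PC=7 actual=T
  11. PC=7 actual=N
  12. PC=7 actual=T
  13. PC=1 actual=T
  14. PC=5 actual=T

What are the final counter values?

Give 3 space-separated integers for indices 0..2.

Ev 1: PC=1 idx=1 pred=T actual=T -> ctr[1]=3
Ev 2: PC=5 idx=2 pred=T actual=T -> ctr[2]=3
Ev 3: PC=5 idx=2 pred=T actual=N -> ctr[2]=2
Ev 4: PC=5 idx=2 pred=T actual=T -> ctr[2]=3
Ev 5: PC=7 idx=1 pred=T actual=T -> ctr[1]=3
Ev 6: PC=1 idx=1 pred=T actual=T -> ctr[1]=3
Ev 7: PC=5 idx=2 pred=T actual=N -> ctr[2]=2
Ev 8: PC=1 idx=1 pred=T actual=N -> ctr[1]=2
Ev 9: PC=7 idx=1 pred=T actual=T -> ctr[1]=3
Ev 10: PC=7 idx=1 pred=T actual=T -> ctr[1]=3
Ev 11: PC=7 idx=1 pred=T actual=N -> ctr[1]=2
Ev 12: PC=7 idx=1 pred=T actual=T -> ctr[1]=3
Ev 13: PC=1 idx=1 pred=T actual=T -> ctr[1]=3
Ev 14: PC=5 idx=2 pred=T actual=T -> ctr[2]=3

Answer: 2 3 3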